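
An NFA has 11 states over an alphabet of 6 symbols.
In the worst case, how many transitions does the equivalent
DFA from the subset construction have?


Subset construction: one DFA state per subset of NFA states = 2^11 = 2048 states.
Each DFA state has 6 outgoing transitions: 2048 * 6 = 12288

12288


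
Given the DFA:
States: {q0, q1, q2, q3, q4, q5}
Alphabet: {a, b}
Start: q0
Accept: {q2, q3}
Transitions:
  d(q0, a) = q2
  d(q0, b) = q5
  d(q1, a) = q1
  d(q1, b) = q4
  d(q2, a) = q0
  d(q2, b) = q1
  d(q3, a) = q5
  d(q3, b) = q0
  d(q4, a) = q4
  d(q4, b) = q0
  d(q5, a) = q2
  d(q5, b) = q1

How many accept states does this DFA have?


Accept states listed: {q2, q3}
Counting: q2(1) q3(2)

2


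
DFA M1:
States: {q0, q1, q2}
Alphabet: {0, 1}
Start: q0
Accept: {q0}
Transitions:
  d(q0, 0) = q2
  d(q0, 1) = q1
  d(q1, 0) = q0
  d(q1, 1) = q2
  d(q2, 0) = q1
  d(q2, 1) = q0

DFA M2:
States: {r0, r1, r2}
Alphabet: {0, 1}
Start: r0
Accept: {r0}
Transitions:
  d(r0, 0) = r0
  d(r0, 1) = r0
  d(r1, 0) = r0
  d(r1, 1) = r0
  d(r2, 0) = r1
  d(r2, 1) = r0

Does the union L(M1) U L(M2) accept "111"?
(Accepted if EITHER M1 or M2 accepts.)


M1: final=q0 accepted=True
M2: final=r0 accepted=True

Yes, union accepts


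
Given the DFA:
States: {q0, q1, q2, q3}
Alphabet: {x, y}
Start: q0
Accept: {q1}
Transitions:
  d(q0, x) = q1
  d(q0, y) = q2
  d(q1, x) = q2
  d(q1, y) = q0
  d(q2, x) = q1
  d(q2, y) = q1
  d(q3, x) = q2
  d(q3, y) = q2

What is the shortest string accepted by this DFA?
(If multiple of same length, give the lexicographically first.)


BFS by string length (lex-first path to each state shown):
  len 0: q0<-""
  len 1: q1<-"x", q2<-"y"
Found accept state at length 1.

"x"


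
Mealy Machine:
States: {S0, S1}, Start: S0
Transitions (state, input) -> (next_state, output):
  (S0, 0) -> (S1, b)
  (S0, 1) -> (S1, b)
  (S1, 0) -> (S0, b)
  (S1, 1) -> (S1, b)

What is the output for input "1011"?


Step-by-step:
  (S0, 1) -> (S1, b)
  (S1, 0) -> (S0, b)
  (S0, 1) -> (S1, b)
  (S1, 1) -> (S1, b)

"bbbb"


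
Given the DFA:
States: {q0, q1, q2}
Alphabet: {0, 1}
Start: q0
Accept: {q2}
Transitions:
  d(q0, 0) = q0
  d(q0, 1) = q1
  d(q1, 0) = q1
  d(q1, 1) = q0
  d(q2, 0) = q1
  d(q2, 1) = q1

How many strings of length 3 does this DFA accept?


Enumerating all length-3 strings:
  "000" -> q0 [reject]
  "001" -> q1 [reject]
  "010" -> q1 [reject]
  "011" -> q0 [reject]
  "100" -> q1 [reject]
  "101" -> q0 [reject]
  "110" -> q0 [reject]
  "111" -> q1 [reject]

0 out of 8


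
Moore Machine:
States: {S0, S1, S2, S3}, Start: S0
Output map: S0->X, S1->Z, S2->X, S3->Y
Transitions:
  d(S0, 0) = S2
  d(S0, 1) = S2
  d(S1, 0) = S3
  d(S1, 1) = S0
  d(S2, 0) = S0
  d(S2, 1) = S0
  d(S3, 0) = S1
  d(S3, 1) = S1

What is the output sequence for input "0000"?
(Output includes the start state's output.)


Start: S0 (output X)
  --0--> S2 (output X)
  --0--> S0 (output X)
  --0--> S2 (output X)
  --0--> S0 (output X)

"XXXXX"


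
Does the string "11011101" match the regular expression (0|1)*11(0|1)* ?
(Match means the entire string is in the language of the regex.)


|string| = 8; first = '1'; last = '1'

Yes, "11011101" matches (0|1)*11(0|1)*


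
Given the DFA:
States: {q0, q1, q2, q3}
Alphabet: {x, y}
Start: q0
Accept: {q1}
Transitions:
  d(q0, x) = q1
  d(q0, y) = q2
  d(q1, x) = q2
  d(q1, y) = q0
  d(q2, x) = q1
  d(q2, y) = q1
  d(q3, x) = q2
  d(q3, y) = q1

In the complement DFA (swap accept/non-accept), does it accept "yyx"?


Trace: q0 -> q2 -> q1 -> q2
Final: q2
Original accept: {q1}
Complement: q2 is not in original accept

Yes, complement accepts (original rejects)


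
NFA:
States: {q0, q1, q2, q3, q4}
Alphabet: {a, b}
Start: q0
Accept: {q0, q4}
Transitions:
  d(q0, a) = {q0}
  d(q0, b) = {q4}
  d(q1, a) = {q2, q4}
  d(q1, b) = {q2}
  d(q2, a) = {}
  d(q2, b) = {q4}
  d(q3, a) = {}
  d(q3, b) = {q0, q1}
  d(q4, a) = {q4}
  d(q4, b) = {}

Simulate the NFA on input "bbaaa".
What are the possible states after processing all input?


Start: {q0}
  --b--> {q4}
  --b--> {}
  --a--> {}
  --a--> {}
  --a--> {}

{} (empty set, no valid transitions)


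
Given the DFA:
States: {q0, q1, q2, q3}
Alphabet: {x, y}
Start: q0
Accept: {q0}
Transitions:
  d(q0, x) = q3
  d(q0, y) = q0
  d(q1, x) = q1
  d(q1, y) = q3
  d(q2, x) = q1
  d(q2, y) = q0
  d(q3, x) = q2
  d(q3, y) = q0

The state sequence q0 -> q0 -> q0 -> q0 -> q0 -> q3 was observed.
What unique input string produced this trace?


Trace back each transition to find the symbol:
  q0 --[y]--> q0
  q0 --[y]--> q0
  q0 --[y]--> q0
  q0 --[y]--> q0
  q0 --[x]--> q3

"yyyyx"


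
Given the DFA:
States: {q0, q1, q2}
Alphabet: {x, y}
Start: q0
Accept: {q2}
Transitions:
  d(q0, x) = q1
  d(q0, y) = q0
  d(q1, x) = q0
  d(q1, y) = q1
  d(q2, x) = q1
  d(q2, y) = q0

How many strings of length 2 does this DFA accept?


Enumerating all length-2 strings:
  "xx" -> q0 [reject]
  "xy" -> q1 [reject]
  "yx" -> q1 [reject]
  "yy" -> q0 [reject]

0 out of 4


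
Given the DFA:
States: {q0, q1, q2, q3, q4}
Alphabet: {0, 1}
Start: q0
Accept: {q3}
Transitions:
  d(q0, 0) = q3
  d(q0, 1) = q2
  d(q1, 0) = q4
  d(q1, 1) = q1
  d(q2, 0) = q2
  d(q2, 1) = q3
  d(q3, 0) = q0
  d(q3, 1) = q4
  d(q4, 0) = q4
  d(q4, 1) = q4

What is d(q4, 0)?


Looking up transition d(q4, 0)

q4


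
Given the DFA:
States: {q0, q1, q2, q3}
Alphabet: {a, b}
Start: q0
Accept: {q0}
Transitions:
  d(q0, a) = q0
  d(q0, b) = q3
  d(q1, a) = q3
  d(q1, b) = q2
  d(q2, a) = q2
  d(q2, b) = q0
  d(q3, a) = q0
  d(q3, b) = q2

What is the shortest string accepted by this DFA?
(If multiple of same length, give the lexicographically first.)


BFS by string length (lex-first path to each state shown):
  len 0: q0<-""
Found accept state at length 0.

"" (empty string)


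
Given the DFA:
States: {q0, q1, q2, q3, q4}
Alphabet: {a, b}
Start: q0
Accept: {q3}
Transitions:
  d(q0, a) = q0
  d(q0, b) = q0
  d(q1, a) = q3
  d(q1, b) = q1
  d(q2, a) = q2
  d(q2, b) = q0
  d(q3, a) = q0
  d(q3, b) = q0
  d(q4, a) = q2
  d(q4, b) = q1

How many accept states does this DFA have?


Accept states listed: {q3}
Counting: q3(1)

1


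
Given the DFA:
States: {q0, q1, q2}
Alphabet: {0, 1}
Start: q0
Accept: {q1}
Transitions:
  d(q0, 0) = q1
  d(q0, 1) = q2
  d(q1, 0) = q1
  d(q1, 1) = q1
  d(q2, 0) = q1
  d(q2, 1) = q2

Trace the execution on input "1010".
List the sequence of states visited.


Input: 1010
d(q0, 1) = q2
d(q2, 0) = q1
d(q1, 1) = q1
d(q1, 0) = q1


q0 -> q2 -> q1 -> q1 -> q1


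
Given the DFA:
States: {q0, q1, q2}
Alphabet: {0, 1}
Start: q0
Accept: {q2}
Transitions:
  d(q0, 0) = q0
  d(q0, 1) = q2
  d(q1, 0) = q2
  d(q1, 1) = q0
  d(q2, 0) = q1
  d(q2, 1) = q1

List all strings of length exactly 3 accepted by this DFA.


All strings of length 3: 8 total
Accepted: 3

"001", "100", "110"


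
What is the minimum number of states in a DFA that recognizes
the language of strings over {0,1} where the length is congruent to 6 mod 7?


States track (length) mod 7.
Need 7 states: one per remainder 0..6; accept = remainder 6.

7


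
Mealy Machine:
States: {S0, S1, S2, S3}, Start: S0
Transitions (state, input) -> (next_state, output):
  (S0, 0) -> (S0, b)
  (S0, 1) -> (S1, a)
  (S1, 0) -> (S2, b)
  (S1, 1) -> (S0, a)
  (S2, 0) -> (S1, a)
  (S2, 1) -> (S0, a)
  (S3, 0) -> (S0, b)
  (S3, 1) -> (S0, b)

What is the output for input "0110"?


Step-by-step:
  (S0, 0) -> (S0, b)
  (S0, 1) -> (S1, a)
  (S1, 1) -> (S0, a)
  (S0, 0) -> (S0, b)

"baab"


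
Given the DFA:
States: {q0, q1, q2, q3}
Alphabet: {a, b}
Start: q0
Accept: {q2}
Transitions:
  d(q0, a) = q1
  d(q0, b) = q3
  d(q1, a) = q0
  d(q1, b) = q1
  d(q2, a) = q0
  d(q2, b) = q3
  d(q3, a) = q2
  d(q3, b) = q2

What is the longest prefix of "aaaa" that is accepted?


Run the DFA, marking each prefix where the state is accepting:
  "" -> q0 [reject]
  "a" -> q1 [reject]
  "aa" -> q0 [reject]
  "aaa" -> q1 [reject]
  "aaaa" -> q0 [reject]

No prefix is accepted


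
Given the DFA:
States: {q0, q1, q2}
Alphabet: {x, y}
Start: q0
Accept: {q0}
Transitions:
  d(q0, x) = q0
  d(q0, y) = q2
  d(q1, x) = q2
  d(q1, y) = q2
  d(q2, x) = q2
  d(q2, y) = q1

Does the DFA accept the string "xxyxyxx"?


Trace: q0 -> q0 -> q0 -> q2 -> q2 -> q1 -> q2 -> q2
Final state: q2
Accept states: {q0}

No, rejected (final state q2 is not an accept state)


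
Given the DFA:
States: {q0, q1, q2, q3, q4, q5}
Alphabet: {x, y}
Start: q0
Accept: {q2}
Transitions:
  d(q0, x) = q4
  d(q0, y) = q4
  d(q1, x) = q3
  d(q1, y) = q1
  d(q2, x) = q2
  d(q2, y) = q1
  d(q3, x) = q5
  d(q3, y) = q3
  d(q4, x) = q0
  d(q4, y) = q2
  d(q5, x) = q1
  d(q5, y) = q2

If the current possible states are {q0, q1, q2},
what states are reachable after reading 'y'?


Apply transition on 'y' from each current state:
  d(q0, y) = q4
  d(q1, y) = q1
  d(q2, y) = q1

{q1, q4}


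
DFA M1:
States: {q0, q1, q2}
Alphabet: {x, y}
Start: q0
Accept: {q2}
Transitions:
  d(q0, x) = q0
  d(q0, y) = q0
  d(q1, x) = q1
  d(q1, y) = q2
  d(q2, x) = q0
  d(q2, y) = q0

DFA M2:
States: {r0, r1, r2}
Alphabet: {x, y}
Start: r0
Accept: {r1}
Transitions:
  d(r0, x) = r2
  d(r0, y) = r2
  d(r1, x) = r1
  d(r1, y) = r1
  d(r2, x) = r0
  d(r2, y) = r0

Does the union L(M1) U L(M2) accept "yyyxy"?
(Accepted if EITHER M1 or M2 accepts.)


M1: final=q0 accepted=False
M2: final=r2 accepted=False

No, union rejects (neither accepts)


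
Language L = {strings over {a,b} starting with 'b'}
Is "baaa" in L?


first symbol = 'b'

Yes, "baaa" is in L


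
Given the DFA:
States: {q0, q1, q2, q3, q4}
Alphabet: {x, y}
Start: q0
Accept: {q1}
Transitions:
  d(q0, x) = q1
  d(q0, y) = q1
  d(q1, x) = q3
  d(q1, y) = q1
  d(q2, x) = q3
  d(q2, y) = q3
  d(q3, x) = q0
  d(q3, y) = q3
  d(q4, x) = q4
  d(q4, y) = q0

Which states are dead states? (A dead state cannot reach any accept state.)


Forward reachability from each state:
  q0 -> reaches accept state q1 (live)
  q1 -> reaches accept state q1 (live)
  q2 -> reaches accept state q1 (live)
  q3 -> reaches accept state q1 (live)
  q4 -> reaches accept state q1 (live)

None (all states can reach an accept state)


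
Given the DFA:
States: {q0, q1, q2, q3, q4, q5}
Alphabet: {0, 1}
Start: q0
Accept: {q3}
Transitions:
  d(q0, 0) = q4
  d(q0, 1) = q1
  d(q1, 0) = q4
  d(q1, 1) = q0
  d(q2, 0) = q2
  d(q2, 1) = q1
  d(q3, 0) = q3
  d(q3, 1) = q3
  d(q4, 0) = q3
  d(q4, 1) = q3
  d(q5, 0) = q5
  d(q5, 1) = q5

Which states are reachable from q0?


BFS from q0:
  layer 0: {q0}
  layer 1: {q1, q4}
  layer 2: {q3}

{q0, q1, q3, q4}


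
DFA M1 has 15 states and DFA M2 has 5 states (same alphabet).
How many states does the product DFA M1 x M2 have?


Product construction pairs every M1 state with every M2 state.
15 * 5 = 75

75


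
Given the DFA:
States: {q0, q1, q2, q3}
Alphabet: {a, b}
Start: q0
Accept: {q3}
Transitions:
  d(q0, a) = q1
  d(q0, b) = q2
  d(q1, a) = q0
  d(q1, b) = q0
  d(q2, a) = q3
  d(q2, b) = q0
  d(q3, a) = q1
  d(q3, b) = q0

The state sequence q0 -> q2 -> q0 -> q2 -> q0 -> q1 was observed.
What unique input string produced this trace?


Trace back each transition to find the symbol:
  q0 --[b]--> q2
  q2 --[b]--> q0
  q0 --[b]--> q2
  q2 --[b]--> q0
  q0 --[a]--> q1

"bbbba"


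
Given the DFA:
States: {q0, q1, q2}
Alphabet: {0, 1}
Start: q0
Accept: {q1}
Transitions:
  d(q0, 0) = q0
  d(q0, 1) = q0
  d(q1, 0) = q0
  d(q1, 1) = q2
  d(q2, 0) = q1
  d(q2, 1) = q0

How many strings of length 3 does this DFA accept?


Enumerating all length-3 strings:
  "000" -> q0 [reject]
  "001" -> q0 [reject]
  "010" -> q0 [reject]
  "011" -> q0 [reject]
  "100" -> q0 [reject]
  "101" -> q0 [reject]
  "110" -> q0 [reject]
  "111" -> q0 [reject]

0 out of 8


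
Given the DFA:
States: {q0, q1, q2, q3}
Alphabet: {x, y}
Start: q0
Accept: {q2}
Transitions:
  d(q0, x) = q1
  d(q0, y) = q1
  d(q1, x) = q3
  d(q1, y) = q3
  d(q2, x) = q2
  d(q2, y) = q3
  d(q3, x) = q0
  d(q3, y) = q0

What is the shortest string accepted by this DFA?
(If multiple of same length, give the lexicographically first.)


BFS by string length (lex-first path to each state shown):
  len 0: q0<-""
  len 1: q1<-"x"
  len 2: q3<-"xx"
  len 3: q0<-"xxx"
  len 4: q1<-"xxxx"
  len 5: q3<-"xxxxx"
  len 6: q0<-"xxxxxx"
  len 7: q1<-"xxxxxxx"
  len 8: q3<-"xxxxxxxx"

No string accepted (empty language)


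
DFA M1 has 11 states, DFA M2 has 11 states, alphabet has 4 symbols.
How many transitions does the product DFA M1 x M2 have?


Product DFA has 11 * 11 = 121 states.
Each has 4 transitions: 121 * 4 = 484

484


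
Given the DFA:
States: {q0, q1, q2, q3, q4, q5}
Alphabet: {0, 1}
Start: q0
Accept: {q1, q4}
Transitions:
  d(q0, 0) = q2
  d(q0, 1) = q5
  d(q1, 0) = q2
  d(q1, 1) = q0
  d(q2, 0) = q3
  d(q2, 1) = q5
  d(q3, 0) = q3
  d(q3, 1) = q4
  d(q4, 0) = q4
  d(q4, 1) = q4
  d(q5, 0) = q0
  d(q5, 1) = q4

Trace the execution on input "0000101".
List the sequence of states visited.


Input: 0000101
d(q0, 0) = q2
d(q2, 0) = q3
d(q3, 0) = q3
d(q3, 0) = q3
d(q3, 1) = q4
d(q4, 0) = q4
d(q4, 1) = q4


q0 -> q2 -> q3 -> q3 -> q3 -> q4 -> q4 -> q4


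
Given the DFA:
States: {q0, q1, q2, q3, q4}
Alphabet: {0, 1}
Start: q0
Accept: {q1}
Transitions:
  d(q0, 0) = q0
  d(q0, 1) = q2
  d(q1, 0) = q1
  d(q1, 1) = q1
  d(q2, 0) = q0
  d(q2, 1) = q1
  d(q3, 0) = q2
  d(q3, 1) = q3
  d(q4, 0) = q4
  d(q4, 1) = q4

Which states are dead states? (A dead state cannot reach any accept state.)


Forward reachability from each state:
  q0 -> reaches accept state q1 (live)
  q1 -> reaches accept state q1 (live)
  q2 -> reaches accept state q1 (live)
  q3 -> reaches accept state q1 (live)
  q4 -> reaches {q4}, no accept state (dead)

{q4}


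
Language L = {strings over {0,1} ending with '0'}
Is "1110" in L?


last symbol = '0'

Yes, "1110" is in L


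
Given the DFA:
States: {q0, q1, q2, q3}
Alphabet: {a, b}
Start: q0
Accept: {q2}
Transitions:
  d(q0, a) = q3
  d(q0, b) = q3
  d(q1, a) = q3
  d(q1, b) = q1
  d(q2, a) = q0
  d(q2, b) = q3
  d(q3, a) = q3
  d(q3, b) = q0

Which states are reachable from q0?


BFS from q0:
  layer 0: {q0}
  layer 1: {q3}

{q0, q3}


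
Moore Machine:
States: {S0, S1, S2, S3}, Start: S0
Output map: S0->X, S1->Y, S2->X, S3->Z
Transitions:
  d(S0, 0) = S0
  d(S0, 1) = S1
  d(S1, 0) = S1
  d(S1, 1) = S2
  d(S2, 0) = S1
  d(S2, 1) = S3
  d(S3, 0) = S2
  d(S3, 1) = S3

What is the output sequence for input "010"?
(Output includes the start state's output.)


Start: S0 (output X)
  --0--> S0 (output X)
  --1--> S1 (output Y)
  --0--> S1 (output Y)

"XXYY"


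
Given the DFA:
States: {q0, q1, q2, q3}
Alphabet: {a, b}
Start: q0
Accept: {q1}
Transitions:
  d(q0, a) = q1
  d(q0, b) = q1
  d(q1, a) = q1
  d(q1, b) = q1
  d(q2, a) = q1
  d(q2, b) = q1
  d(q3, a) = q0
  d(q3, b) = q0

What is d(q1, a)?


Looking up transition d(q1, a)

q1


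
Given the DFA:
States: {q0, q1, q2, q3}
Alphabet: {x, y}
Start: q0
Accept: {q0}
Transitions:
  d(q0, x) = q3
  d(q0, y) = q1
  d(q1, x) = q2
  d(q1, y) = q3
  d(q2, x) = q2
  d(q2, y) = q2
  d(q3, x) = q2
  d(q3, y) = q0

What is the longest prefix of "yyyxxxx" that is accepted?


Run the DFA, marking each prefix where the state is accepting:
  "" -> q0 [accept]
  "y" -> q1 [reject]
  "yy" -> q3 [reject]
  "yyy" -> q0 [accept]
  "yyyx" -> q3 [reject]
  "yyyxx" -> q2 [reject]
  "yyyxxx" -> q2 [reject]
  "yyyxxxx" -> q2 [reject]

"yyy"


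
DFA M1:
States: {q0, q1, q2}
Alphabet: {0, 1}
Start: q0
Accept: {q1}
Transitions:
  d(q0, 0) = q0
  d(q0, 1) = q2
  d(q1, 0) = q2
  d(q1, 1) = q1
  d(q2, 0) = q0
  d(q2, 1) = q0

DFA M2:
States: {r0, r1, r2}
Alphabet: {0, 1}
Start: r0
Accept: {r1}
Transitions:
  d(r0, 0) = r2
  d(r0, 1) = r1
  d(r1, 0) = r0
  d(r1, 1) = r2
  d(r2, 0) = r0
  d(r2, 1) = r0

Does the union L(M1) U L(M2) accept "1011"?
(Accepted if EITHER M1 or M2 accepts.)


M1: final=q0 accepted=False
M2: final=r2 accepted=False

No, union rejects (neither accepts)


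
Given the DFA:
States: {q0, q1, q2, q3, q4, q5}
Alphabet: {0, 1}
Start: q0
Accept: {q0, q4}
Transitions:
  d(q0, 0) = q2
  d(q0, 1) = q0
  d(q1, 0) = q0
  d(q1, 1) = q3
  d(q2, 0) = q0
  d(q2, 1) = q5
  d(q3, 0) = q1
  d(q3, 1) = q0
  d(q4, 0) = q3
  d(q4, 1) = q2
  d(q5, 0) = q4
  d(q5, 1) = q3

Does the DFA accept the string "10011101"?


Trace: q0 -> q0 -> q2 -> q0 -> q0 -> q0 -> q0 -> q2 -> q5
Final state: q5
Accept states: {q0, q4}

No, rejected (final state q5 is not an accept state)


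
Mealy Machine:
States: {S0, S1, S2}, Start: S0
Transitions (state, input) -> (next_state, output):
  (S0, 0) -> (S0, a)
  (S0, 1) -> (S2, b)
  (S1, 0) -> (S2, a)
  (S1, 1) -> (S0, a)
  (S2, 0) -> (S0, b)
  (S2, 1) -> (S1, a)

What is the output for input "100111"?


Step-by-step:
  (S0, 1) -> (S2, b)
  (S2, 0) -> (S0, b)
  (S0, 0) -> (S0, a)
  (S0, 1) -> (S2, b)
  (S2, 1) -> (S1, a)
  (S1, 1) -> (S0, a)

"bbabaa"


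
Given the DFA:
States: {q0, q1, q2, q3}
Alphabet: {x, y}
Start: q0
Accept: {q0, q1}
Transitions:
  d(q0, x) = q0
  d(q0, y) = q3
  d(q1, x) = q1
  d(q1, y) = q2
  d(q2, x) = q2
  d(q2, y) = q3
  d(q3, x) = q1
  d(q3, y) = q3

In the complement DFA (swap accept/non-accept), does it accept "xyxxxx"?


Trace: q0 -> q0 -> q3 -> q1 -> q1 -> q1 -> q1
Final: q1
Original accept: {q0, q1}
Complement: q1 is in original accept

No, complement rejects (original accepts)


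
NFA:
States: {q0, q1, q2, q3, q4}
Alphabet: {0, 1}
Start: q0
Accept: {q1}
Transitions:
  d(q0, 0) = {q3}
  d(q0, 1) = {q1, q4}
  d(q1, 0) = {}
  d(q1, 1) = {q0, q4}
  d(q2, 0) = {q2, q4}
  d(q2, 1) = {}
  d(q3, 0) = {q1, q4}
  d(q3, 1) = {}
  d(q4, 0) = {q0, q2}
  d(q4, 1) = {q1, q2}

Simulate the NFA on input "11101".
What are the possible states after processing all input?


Start: {q0}
  --1--> {q1, q4}
  --1--> {q0, q1, q2, q4}
  --1--> {q0, q1, q2, q4}
  --0--> {q0, q2, q3, q4}
  --1--> {q1, q2, q4}

{q1, q2, q4}


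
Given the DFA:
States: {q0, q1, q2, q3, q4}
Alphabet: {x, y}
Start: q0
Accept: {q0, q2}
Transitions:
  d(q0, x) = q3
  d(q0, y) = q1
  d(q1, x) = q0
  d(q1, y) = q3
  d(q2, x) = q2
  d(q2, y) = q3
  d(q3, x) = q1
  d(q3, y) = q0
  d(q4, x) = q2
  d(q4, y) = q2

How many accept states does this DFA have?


Accept states listed: {q0, q2}
Counting: q0(1) q2(2)

2


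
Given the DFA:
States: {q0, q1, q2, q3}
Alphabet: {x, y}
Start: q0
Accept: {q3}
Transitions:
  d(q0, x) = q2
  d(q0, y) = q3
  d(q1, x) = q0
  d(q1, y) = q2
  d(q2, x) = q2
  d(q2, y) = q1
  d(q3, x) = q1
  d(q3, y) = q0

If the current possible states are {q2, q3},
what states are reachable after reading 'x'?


Apply transition on 'x' from each current state:
  d(q2, x) = q2
  d(q3, x) = q1

{q1, q2}


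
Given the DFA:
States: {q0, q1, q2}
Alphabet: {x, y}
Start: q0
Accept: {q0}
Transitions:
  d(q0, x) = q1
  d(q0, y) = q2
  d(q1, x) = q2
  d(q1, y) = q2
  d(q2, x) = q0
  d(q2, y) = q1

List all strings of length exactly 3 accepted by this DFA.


All strings of length 3: 8 total
Accepted: 2

"xxx", "xyx"


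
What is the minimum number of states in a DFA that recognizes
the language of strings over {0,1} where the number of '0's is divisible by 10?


States track (count of '0') mod 10.
Need 10 states: one per remainder 0..9; accept = remainder 0.

10


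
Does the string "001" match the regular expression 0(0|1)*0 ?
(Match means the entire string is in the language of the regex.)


|string| = 3; first = '0'; last = '1'

No, "001" does not match 0(0|1)*0


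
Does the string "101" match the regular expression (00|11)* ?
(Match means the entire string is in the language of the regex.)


|string| = 3; first = '1'; last = '1'

No, "101" does not match (00|11)*


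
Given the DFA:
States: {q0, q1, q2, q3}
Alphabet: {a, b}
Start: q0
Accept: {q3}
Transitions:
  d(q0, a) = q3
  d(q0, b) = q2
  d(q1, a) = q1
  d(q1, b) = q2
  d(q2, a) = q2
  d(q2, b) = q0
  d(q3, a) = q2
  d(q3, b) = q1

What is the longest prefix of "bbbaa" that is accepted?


Run the DFA, marking each prefix where the state is accepting:
  "" -> q0 [reject]
  "b" -> q2 [reject]
  "bb" -> q0 [reject]
  "bbb" -> q2 [reject]
  "bbba" -> q2 [reject]
  "bbbaa" -> q2 [reject]

No prefix is accepted


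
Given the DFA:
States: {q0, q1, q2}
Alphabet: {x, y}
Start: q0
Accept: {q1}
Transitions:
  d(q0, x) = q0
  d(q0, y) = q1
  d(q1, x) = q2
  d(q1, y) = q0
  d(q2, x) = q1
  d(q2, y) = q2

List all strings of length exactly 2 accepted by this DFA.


All strings of length 2: 4 total
Accepted: 1

"xy"


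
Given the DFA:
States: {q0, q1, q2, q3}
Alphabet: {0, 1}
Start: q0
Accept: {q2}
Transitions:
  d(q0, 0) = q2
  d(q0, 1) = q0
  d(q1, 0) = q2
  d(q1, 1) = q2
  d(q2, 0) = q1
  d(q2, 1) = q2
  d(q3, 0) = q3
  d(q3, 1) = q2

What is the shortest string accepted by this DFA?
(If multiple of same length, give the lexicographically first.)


BFS by string length (lex-first path to each state shown):
  len 0: q0<-""
  len 1: q0<-"1", q2<-"0"
Found accept state at length 1.

"0"


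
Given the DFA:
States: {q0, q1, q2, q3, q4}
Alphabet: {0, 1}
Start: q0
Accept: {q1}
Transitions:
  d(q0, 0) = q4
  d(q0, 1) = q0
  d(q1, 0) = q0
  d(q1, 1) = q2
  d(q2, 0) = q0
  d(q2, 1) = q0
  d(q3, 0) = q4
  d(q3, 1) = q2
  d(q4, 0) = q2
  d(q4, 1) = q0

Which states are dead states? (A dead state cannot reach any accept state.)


Forward reachability from each state:
  q0 -> reaches {q0, q2, q4}, no accept state (dead)
  q1 -> reaches accept state q1 (live)
  q2 -> reaches {q0, q2, q4}, no accept state (dead)
  q3 -> reaches {q0, q2, q3, q4}, no accept state (dead)
  q4 -> reaches {q0, q2, q4}, no accept state (dead)

{q0, q2, q3, q4}


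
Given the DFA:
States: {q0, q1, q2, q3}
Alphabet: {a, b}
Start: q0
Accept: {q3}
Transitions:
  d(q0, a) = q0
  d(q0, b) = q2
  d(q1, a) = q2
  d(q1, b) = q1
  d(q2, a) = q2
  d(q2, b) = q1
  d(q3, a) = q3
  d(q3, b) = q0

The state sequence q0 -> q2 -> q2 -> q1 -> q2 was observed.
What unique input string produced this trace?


Trace back each transition to find the symbol:
  q0 --[b]--> q2
  q2 --[a]--> q2
  q2 --[b]--> q1
  q1 --[a]--> q2

"baba"


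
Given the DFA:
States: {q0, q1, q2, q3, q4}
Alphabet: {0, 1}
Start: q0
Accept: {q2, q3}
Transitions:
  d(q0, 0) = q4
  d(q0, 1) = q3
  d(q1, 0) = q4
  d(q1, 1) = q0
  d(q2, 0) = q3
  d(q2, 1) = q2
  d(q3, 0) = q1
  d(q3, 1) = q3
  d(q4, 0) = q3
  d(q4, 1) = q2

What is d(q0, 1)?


Looking up transition d(q0, 1)

q3


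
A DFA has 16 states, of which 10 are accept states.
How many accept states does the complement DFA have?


Complement swaps accept and non-accept states.
16 - 10 = 6

6


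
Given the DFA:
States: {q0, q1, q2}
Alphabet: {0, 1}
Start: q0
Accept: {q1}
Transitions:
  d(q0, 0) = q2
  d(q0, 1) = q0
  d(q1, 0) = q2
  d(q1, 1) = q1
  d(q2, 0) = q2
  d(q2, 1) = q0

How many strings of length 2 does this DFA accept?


Enumerating all length-2 strings:
  "00" -> q2 [reject]
  "01" -> q0 [reject]
  "10" -> q2 [reject]
  "11" -> q0 [reject]

0 out of 4


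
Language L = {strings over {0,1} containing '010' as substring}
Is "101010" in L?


'010' occurs at index 1

Yes, "101010" is in L


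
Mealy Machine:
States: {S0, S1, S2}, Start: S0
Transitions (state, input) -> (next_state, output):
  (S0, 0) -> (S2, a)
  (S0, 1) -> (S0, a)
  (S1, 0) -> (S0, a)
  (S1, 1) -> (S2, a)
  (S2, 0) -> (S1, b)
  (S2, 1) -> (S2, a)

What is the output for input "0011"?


Step-by-step:
  (S0, 0) -> (S2, a)
  (S2, 0) -> (S1, b)
  (S1, 1) -> (S2, a)
  (S2, 1) -> (S2, a)

"abaa"


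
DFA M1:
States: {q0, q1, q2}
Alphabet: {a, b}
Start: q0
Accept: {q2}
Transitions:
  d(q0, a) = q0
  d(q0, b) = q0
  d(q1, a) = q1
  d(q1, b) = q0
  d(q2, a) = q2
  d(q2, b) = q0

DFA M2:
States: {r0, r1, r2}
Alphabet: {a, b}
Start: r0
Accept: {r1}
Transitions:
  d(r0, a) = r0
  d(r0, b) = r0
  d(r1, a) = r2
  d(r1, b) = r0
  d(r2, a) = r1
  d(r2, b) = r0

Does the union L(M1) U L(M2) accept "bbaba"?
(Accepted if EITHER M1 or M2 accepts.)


M1: final=q0 accepted=False
M2: final=r0 accepted=False

No, union rejects (neither accepts)


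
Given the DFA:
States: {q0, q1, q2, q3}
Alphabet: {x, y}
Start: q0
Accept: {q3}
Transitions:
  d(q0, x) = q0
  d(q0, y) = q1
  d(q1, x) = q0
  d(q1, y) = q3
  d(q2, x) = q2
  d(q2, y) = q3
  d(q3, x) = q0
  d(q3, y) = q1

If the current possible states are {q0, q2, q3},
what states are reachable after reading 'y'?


Apply transition on 'y' from each current state:
  d(q0, y) = q1
  d(q2, y) = q3
  d(q3, y) = q1

{q1, q3}


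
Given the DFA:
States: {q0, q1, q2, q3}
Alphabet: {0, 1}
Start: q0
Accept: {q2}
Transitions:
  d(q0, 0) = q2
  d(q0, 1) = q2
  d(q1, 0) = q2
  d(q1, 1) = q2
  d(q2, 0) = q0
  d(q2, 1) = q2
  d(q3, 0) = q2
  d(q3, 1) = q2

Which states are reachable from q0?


BFS from q0:
  layer 0: {q0}
  layer 1: {q2}

{q0, q2}


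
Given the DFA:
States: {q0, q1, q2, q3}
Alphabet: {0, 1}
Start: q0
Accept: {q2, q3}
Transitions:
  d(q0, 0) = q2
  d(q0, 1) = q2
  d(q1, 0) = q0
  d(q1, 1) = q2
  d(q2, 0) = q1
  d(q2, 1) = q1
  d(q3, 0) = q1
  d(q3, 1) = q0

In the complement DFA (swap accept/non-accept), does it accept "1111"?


Trace: q0 -> q2 -> q1 -> q2 -> q1
Final: q1
Original accept: {q2, q3}
Complement: q1 is not in original accept

Yes, complement accepts (original rejects)


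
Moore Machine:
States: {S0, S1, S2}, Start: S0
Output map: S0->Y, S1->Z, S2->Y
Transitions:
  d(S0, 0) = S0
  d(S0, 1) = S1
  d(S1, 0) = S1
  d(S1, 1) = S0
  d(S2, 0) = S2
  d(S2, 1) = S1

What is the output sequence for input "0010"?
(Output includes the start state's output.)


Start: S0 (output Y)
  --0--> S0 (output Y)
  --0--> S0 (output Y)
  --1--> S1 (output Z)
  --0--> S1 (output Z)

"YYYZZ"


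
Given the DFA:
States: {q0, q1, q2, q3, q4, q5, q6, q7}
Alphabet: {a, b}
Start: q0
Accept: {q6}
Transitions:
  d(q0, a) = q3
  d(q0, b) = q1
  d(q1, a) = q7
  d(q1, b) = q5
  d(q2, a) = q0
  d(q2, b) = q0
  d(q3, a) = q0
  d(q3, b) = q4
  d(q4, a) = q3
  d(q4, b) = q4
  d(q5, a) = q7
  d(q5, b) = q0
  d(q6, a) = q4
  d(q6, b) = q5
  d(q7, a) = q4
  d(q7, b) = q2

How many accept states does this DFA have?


Accept states listed: {q6}
Counting: q6(1)

1


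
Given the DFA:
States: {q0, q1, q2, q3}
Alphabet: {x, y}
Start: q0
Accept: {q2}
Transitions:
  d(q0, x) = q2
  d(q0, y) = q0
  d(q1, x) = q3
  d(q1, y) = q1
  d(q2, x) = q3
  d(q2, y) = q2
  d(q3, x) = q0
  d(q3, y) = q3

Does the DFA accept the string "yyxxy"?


Trace: q0 -> q0 -> q0 -> q2 -> q3 -> q3
Final state: q3
Accept states: {q2}

No, rejected (final state q3 is not an accept state)


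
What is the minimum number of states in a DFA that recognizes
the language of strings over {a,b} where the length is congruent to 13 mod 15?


States track (length) mod 15.
Need 15 states: one per remainder 0..14; accept = remainder 13.

15


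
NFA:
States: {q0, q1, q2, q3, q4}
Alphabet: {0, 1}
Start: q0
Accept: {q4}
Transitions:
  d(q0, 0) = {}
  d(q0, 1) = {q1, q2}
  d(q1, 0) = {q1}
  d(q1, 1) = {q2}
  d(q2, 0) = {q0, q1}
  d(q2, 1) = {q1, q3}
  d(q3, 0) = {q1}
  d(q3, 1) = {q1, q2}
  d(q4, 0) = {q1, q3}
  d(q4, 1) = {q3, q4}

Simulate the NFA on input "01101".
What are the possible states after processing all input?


Start: {q0}
  --0--> {}
  --1--> {}
  --1--> {}
  --0--> {}
  --1--> {}

{} (empty set, no valid transitions)


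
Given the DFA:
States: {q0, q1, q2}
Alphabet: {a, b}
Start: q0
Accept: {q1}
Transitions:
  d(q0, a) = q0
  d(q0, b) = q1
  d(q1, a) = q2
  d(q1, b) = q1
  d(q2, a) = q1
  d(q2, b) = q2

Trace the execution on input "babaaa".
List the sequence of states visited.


Input: babaaa
d(q0, b) = q1
d(q1, a) = q2
d(q2, b) = q2
d(q2, a) = q1
d(q1, a) = q2
d(q2, a) = q1


q0 -> q1 -> q2 -> q2 -> q1 -> q2 -> q1


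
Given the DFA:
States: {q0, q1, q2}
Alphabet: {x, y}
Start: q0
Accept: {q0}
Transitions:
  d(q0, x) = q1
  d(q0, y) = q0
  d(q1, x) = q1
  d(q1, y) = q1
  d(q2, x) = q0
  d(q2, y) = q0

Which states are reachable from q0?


BFS from q0:
  layer 0: {q0}
  layer 1: {q1}

{q0, q1}


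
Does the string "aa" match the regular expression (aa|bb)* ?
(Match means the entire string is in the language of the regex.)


|string| = 2; first = 'a'; last = 'a'

Yes, "aa" matches (aa|bb)*


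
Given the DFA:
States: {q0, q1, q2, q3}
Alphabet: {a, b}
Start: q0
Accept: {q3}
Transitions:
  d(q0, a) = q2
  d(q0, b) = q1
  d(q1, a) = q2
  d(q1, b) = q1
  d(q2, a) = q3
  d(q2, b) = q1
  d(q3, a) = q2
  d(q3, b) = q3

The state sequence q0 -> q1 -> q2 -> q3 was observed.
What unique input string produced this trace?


Trace back each transition to find the symbol:
  q0 --[b]--> q1
  q1 --[a]--> q2
  q2 --[a]--> q3

"baa"


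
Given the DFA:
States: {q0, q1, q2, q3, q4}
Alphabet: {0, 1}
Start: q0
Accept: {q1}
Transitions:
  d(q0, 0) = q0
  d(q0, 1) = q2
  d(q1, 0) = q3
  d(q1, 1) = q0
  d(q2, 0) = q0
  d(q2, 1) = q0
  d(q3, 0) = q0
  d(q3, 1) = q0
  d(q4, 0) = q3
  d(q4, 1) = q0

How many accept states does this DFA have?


Accept states listed: {q1}
Counting: q1(1)

1


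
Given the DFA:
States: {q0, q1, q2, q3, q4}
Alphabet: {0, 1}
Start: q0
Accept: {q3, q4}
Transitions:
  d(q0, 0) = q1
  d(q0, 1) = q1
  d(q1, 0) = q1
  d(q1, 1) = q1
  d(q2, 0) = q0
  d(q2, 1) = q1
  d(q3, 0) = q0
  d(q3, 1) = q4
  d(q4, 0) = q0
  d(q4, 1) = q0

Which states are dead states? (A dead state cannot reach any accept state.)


Forward reachability from each state:
  q0 -> reaches {q0, q1}, no accept state (dead)
  q1 -> reaches {q1}, no accept state (dead)
  q2 -> reaches {q0, q1, q2}, no accept state (dead)
  q3 -> reaches accept state q3 (live)
  q4 -> reaches accept state q4 (live)

{q0, q1, q2}


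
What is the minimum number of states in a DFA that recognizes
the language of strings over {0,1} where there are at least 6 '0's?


States: count = 0, 1, ..., 5, and a final '>= 6' state.
Total: 6 + 1 = 7. Accept = '>= 6' state.

7


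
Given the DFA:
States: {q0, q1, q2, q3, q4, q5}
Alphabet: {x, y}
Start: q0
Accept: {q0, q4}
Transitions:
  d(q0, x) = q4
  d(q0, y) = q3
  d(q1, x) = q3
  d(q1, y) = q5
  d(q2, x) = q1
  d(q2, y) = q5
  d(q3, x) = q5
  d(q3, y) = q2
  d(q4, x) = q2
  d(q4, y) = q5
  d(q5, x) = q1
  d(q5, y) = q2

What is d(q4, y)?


Looking up transition d(q4, y)

q5


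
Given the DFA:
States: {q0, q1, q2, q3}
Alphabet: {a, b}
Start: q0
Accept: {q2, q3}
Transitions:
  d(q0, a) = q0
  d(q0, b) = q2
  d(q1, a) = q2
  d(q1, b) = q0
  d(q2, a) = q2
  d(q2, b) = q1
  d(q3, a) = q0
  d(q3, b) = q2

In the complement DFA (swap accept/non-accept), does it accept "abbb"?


Trace: q0 -> q0 -> q2 -> q1 -> q0
Final: q0
Original accept: {q2, q3}
Complement: q0 is not in original accept

Yes, complement accepts (original rejects)


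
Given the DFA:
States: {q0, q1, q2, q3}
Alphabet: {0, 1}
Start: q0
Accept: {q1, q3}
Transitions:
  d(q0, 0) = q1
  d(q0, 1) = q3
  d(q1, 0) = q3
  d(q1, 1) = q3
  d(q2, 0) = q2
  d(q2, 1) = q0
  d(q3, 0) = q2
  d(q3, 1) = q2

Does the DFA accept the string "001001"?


Trace: q0 -> q1 -> q3 -> q2 -> q2 -> q2 -> q0
Final state: q0
Accept states: {q1, q3}

No, rejected (final state q0 is not an accept state)


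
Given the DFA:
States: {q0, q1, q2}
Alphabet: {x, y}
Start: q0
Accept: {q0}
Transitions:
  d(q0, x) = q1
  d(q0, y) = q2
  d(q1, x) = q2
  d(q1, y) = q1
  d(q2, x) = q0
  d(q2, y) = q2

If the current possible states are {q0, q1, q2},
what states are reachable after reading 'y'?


Apply transition on 'y' from each current state:
  d(q0, y) = q2
  d(q1, y) = q1
  d(q2, y) = q2

{q1, q2}


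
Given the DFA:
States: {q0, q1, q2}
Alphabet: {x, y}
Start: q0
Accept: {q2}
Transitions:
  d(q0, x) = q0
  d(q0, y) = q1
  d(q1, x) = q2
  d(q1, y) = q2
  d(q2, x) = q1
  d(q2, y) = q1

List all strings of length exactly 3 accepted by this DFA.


All strings of length 3: 8 total
Accepted: 2

"xyx", "xyy"


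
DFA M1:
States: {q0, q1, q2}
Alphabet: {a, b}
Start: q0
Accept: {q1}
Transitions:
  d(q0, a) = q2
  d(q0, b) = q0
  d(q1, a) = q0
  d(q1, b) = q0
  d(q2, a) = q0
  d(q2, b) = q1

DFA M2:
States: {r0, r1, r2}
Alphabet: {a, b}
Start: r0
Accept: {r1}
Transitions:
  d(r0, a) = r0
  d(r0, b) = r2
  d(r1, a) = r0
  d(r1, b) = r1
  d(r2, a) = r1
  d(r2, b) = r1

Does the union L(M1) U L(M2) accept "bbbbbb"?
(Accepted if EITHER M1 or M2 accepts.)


M1: final=q0 accepted=False
M2: final=r1 accepted=True

Yes, union accepts


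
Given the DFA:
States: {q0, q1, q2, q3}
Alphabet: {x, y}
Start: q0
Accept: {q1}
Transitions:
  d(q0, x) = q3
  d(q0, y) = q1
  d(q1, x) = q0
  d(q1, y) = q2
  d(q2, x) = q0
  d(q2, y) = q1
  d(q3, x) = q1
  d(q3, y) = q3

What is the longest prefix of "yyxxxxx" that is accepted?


Run the DFA, marking each prefix where the state is accepting:
  "" -> q0 [reject]
  "y" -> q1 [accept]
  "yy" -> q2 [reject]
  "yyx" -> q0 [reject]
  "yyxx" -> q3 [reject]
  "yyxxx" -> q1 [accept]
  "yyxxxx" -> q0 [reject]
  "yyxxxxx" -> q3 [reject]

"yyxxx"


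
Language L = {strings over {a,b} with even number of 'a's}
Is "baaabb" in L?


count('a') = 3; 3 mod 2 = 1

No, "baaabb" is not in L


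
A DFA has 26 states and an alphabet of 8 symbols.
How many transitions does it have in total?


Each state has exactly one transition per symbol.
26 * 8 = 208

208


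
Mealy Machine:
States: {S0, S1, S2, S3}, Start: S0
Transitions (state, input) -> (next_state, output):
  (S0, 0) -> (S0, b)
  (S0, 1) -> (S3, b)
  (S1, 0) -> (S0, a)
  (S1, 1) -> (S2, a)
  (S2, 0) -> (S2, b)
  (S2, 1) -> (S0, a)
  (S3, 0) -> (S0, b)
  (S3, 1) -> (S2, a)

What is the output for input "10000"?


Step-by-step:
  (S0, 1) -> (S3, b)
  (S3, 0) -> (S0, b)
  (S0, 0) -> (S0, b)
  (S0, 0) -> (S0, b)
  (S0, 0) -> (S0, b)

"bbbbb"


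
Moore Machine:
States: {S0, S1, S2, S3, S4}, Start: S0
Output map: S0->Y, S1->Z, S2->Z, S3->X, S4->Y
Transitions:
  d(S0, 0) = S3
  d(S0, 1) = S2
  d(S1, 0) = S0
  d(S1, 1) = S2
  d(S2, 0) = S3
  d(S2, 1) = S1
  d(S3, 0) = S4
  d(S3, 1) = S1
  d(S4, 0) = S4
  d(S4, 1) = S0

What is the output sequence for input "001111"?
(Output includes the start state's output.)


Start: S0 (output Y)
  --0--> S3 (output X)
  --0--> S4 (output Y)
  --1--> S0 (output Y)
  --1--> S2 (output Z)
  --1--> S1 (output Z)
  --1--> S2 (output Z)

"YXYYZZZ"


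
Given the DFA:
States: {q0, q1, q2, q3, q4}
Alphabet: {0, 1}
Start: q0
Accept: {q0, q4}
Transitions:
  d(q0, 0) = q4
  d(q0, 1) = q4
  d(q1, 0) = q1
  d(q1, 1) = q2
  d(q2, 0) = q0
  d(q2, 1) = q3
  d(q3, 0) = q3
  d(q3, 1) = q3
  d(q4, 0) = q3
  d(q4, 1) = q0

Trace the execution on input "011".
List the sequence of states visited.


Input: 011
d(q0, 0) = q4
d(q4, 1) = q0
d(q0, 1) = q4


q0 -> q4 -> q0 -> q4


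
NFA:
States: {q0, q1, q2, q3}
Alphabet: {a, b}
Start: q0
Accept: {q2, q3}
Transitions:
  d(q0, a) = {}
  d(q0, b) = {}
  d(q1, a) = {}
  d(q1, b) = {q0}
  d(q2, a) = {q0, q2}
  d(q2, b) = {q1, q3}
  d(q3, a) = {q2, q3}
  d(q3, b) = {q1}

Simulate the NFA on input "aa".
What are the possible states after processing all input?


Start: {q0}
  --a--> {}
  --a--> {}

{} (empty set, no valid transitions)


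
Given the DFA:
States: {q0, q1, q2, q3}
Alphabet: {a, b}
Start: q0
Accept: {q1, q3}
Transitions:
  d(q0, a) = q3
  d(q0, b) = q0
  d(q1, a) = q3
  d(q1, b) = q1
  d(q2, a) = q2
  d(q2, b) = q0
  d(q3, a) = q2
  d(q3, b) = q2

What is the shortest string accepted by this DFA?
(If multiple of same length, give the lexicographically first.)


BFS by string length (lex-first path to each state shown):
  len 0: q0<-""
  len 1: q0<-"b", q3<-"a"
Found accept state at length 1.

"a"


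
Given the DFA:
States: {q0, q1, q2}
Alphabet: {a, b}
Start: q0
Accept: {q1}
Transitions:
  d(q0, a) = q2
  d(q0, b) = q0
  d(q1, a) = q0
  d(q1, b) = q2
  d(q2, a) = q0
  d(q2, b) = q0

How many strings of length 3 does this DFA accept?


Enumerating all length-3 strings:
  "aaa" -> q2 [reject]
  "aab" -> q0 [reject]
  "aba" -> q2 [reject]
  "abb" -> q0 [reject]
  "baa" -> q0 [reject]
  "bab" -> q0 [reject]
  "bba" -> q2 [reject]
  "bbb" -> q0 [reject]

0 out of 8


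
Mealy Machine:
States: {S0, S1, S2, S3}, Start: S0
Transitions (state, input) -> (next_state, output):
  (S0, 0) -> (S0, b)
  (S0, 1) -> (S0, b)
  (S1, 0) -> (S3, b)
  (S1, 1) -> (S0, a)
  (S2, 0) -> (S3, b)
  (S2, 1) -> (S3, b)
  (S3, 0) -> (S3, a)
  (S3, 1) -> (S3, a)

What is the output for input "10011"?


Step-by-step:
  (S0, 1) -> (S0, b)
  (S0, 0) -> (S0, b)
  (S0, 0) -> (S0, b)
  (S0, 1) -> (S0, b)
  (S0, 1) -> (S0, b)

"bbbbb"


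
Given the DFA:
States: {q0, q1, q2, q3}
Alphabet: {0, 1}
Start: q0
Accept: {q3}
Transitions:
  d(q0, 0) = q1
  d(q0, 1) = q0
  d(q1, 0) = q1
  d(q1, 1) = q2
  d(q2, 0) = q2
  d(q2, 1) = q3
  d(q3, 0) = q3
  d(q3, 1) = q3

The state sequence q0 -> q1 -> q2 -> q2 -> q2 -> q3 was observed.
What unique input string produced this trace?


Trace back each transition to find the symbol:
  q0 --[0]--> q1
  q1 --[1]--> q2
  q2 --[0]--> q2
  q2 --[0]--> q2
  q2 --[1]--> q3

"01001"


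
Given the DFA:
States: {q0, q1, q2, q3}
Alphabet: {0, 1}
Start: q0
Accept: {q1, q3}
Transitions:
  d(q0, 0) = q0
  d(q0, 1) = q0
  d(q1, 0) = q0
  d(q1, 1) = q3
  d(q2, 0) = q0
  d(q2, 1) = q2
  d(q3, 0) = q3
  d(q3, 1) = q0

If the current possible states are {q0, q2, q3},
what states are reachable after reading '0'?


Apply transition on '0' from each current state:
  d(q0, 0) = q0
  d(q2, 0) = q0
  d(q3, 0) = q3

{q0, q3}


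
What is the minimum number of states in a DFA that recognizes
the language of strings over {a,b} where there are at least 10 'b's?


States: count = 0, 1, ..., 9, and a final '>= 10' state.
Total: 10 + 1 = 11. Accept = '>= 10' state.

11


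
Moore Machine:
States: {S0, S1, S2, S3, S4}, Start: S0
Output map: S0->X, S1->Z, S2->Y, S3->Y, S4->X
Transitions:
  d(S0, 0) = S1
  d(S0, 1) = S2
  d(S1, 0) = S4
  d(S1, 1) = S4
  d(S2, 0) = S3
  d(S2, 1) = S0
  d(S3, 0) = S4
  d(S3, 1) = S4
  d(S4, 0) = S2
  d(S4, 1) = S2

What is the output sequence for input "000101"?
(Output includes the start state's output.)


Start: S0 (output X)
  --0--> S1 (output Z)
  --0--> S4 (output X)
  --0--> S2 (output Y)
  --1--> S0 (output X)
  --0--> S1 (output Z)
  --1--> S4 (output X)

"XZXYXZX"


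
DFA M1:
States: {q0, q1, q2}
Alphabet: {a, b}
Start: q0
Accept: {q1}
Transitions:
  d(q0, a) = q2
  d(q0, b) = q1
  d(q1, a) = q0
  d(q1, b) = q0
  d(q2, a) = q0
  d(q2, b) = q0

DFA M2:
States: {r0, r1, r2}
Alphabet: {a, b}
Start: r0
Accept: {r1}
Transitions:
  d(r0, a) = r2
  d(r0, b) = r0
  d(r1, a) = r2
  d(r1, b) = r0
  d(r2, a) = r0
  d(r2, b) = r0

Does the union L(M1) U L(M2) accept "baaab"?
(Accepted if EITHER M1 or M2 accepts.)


M1: final=q1 accepted=True
M2: final=r0 accepted=False

Yes, union accepts


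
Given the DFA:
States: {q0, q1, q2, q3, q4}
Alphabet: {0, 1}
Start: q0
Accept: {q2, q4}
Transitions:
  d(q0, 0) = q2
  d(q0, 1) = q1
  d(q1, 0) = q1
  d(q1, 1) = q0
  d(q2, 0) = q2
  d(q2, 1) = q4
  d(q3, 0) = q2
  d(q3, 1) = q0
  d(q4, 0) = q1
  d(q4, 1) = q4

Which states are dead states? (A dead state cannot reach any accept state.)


Forward reachability from each state:
  q0 -> reaches accept state q2 (live)
  q1 -> reaches accept state q2 (live)
  q2 -> reaches accept state q2 (live)
  q3 -> reaches accept state q2 (live)
  q4 -> reaches accept state q2 (live)

None (all states can reach an accept state)


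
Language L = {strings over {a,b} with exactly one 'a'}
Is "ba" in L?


count('a') = 1

Yes, "ba" is in L


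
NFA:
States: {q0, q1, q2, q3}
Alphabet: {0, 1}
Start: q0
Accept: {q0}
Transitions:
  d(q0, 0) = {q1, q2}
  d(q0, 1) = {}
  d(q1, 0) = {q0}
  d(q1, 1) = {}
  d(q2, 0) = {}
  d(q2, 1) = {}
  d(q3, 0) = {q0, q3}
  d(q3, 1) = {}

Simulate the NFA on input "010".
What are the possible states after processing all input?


Start: {q0}
  --0--> {q1, q2}
  --1--> {}
  --0--> {}

{} (empty set, no valid transitions)


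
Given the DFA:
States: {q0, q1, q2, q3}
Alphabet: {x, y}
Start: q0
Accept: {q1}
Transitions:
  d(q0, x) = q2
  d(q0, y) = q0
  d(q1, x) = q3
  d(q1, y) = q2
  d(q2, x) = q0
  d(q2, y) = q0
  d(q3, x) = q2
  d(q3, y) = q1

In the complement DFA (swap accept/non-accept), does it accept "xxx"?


Trace: q0 -> q2 -> q0 -> q2
Final: q2
Original accept: {q1}
Complement: q2 is not in original accept

Yes, complement accepts (original rejects)
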